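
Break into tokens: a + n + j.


Scan left to right, longest-match per lexeme
Tokens: ID(a), OP(+), ID(n), OP(+), ID(j)


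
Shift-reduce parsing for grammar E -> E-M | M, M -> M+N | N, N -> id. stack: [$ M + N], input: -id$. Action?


handle 'M+N' on top
Action: reduce (M -> M+N)


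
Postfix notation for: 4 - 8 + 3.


Left to right (same or higher precedence on left)
Postfix: 4 8 - 3 +


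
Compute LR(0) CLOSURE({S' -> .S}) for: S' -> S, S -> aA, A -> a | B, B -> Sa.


Start: S' -> .S
For each item with dot before a nonterminal B, add B -> .γ for every B-production
Closure: [S' -> .S, S -> .aA]


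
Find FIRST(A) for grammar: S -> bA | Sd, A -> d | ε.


Per alternative of A: FIRST(d) = {d}; FIRST(ε) = {ε}
FIRST(A) = {d, ε}


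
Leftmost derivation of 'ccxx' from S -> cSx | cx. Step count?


Derivation: S => cSx => ccxx
Steps: 2


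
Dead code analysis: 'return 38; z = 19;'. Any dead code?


statement follows a return and is unreachable
Dead: 'z = 19'


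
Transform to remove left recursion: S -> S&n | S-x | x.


Left-recursive alternatives: S&n, S-x; non-recursive: x
Introduce S': S -> xS', S' -> &nS' | -xS' | ε


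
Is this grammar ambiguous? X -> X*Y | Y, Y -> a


precedence layered via separate nonterminal Y: deterministic
Unambiguous


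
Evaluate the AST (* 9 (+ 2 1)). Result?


Evaluate inner: (+ 2 1) = 3
Evaluate root: (* 9 3) = 27
Result: 27


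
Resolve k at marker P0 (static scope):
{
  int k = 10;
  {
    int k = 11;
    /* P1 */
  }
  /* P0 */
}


k declared in the same block as P0
k = 10


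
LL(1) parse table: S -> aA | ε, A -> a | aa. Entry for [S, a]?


For [S, a]: 'a' ∈ FIRST(aA)
Entry: S -> aA


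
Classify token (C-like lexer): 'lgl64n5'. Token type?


Pattern: letter/underscore followed by alphanumerics, not a keyword
Type: IDENTIFIER


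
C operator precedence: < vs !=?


'<' is relational (level 7); '!=' is equality (level 6)
Higher level binds tighter
'<' has higher precedence than '!='


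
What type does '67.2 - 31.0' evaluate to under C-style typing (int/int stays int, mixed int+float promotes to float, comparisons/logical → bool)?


Operand types: float - float
Rule: mixed int/float promotes to float; int/int stays int
Result type: float


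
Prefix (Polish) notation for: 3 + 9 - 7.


left-to-right (same/higher precedence on left): tree is (- (+ 3 9) 7)
Prefix: - + 3 9 7


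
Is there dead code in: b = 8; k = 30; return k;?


b is assigned but never read
Dead: 'b = 8'


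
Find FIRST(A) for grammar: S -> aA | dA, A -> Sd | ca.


Per alternative of A: FIRST(Sd) = {a, d}; FIRST(ca) = {c}
FIRST(A) = {a, c, d}


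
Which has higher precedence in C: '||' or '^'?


'^' is bitwise XOR (level 4); '||' is logical OR (level 1)
Higher level binds tighter
'^' has higher precedence than '||'


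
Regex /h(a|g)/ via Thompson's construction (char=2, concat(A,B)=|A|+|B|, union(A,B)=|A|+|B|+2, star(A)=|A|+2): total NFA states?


Syntax tree has 3 char leaf(s), 1 union(s), 0 star(s)
chars contribute 3×2 = 6; each union adds +2; each star adds +2
Total: 6 + 2 + 0 = 8 states


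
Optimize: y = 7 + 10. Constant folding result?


7 + 10 = 17 at compile time
Optimized: y = 17


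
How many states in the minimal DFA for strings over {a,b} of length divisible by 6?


Track length mod 6: states 0..5, accept at 0
Minimal DFA: 6 states


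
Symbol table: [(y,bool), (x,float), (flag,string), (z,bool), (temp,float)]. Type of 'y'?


Lookup 'y' → type bool


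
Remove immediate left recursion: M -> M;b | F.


Left-recursive alternatives: M;b; non-recursive: F
Introduce M': M -> FM', M' -> ;bM' | ε


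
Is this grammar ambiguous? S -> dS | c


right-linear, alternatives start with distinct terminals 'd' vs 'c': unique leftmost derivation
Unambiguous


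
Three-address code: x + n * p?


Break into single-operator statements:
t1 = n * p
t2 = x + t1


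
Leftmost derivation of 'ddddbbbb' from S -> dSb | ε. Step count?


Derivation: S => dSb => ddSbb => dddSbbb => ddddSbbbb => ddddbbbb
Steps: 5


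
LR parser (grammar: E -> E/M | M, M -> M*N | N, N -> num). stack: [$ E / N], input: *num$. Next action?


'N' (not preceded by M*) is the handle for M -> N
Action: reduce (M -> N)


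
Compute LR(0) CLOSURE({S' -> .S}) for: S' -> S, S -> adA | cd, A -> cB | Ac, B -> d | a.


Start: S' -> .S
For each item with dot before a nonterminal B, add B -> .γ for every B-production
Closure: [S' -> .S, S -> .adA, S -> .cd]


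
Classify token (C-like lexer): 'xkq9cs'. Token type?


Pattern: letter/underscore followed by alphanumerics, not a keyword
Type: IDENTIFIER


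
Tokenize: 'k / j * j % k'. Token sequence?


Scan left to right, longest-match per lexeme
Tokens: ID(k), OP(/), ID(j), OP(*), ID(j), OP(%), ID(k)


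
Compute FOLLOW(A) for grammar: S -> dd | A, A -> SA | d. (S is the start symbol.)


$ ∈ FOLLOW(S). For each A -> αBβ: add FIRST(β)\{ε} to FOLLOW(B); if β nullable, add FOLLOW(A).
FOLLOW(A) = {$, d}


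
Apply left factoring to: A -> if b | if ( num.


Common prefix: 'if'
Factored: A -> if A', A' -> b | ( num


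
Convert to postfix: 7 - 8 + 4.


Left to right (same or higher precedence on left)
Postfix: 7 8 - 4 +


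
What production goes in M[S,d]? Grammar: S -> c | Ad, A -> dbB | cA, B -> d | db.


For [S, d]: 'd' ∈ FIRST(Ad)
Entry: S -> Ad


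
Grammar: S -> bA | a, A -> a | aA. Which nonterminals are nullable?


A nonterminal is nullable iff some alternative derives ε (directly, or every symbol in it is nullable)
Nullable: {}


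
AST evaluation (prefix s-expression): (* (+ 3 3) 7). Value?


Evaluate inner: (+ 3 3) = 6
Evaluate root: (* 6 7) = 42
Result: 42


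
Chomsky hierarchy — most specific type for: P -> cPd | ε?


Single nonterminal LHS, but c^n d^n is not regular
Classification: Type 2 (Context-Free)


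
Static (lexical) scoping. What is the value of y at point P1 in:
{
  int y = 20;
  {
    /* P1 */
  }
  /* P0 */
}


P1's block does not declare y; resolves to the enclosing declaration at depth 0
y = 20


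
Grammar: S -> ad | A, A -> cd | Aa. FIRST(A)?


Per alternative of A: FIRST(cd) = {c}; FIRST(Aa) = {c}
FIRST(A) = {c}


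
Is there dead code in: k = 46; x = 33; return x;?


k is assigned but never read
Dead: 'k = 46'


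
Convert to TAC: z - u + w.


Break into single-operator statements:
t1 = z - u
t2 = t1 + w


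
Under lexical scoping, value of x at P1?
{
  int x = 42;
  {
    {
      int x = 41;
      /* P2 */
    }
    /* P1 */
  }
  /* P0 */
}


P1's block does not declare x; resolves to the enclosing declaration at depth 0
x = 42


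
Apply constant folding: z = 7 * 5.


7 * 5 = 35 at compile time
Optimized: z = 35


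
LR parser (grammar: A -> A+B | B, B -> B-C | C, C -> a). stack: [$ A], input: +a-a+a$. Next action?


shift '+' to continue A -> A+B
Action: shift


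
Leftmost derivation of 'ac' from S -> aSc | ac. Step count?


Derivation: S => ac
Steps: 1


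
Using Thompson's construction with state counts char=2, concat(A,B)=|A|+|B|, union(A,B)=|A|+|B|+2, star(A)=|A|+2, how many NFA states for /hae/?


Syntax tree has 3 char leaf(s), 0 union(s), 0 star(s)
chars contribute 3×2 = 6; each union adds +2; each star adds +2
Total: 6 + 0 + 0 = 6 states


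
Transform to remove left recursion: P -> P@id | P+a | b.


Left-recursive alternatives: P@id, P+a; non-recursive: b
Introduce P': P -> bP', P' -> @idP' | +aP' | ε


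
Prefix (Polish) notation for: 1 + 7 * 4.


'*' binds tighter: tree is (+ 1 (* 7 4))
Prefix: + 1 * 7 4


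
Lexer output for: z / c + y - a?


Scan left to right, longest-match per lexeme
Tokens: ID(z), OP(/), ID(c), OP(+), ID(y), OP(-), ID(a)


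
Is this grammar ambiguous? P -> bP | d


right-linear, alternatives start with distinct terminals 'b' vs 'd': unique leftmost derivation
Unambiguous


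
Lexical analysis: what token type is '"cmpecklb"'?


Pattern: double-quoted sequence
Type: STRING_LITERAL


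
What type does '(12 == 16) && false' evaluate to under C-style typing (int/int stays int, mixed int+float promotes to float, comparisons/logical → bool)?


Operand types: bool && bool
Rule: logical operators take bool operands and yield bool
Result type: bool


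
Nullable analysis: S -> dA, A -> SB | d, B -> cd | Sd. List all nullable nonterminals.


A nonterminal is nullable iff some alternative derives ε (directly, or every symbol in it is nullable)
Nullable: {}


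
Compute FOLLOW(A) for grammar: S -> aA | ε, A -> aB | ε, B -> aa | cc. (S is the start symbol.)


$ ∈ FOLLOW(S). For each A -> αBβ: add FIRST(β)\{ε} to FOLLOW(B); if β nullable, add FOLLOW(A).
FOLLOW(A) = {$}


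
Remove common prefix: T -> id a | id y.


Common prefix: 'id'
Factored: T -> id T', T' -> a | y


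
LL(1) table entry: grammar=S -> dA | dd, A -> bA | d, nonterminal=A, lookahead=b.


For [A, b]: 'b' ∈ FIRST(bA)
Entry: A -> bA


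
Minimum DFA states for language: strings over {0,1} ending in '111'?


Track the longest suffix of input matching a prefix of '111': 4 classes (prefixes of length 0..3)
Minimal DFA: 4 states


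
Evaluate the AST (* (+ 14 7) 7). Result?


Evaluate inner: (+ 14 7) = 21
Evaluate root: (* 21 7) = 147
Result: 147


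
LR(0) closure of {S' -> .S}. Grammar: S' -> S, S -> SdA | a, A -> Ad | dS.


Start: S' -> .S
For each item with dot before a nonterminal B, add B -> .γ for every B-production
Closure: [S' -> .S, S -> .SdA, S -> .a]


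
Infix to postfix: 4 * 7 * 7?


Left to right (same or higher precedence on left)
Postfix: 4 7 * 7 *


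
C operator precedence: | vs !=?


'!=' is equality (level 6); '|' is bitwise OR (level 3)
Higher level binds tighter
'!=' has higher precedence than '|'


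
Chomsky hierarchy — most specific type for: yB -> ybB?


LHS has context (more than one symbol) and |LHS| ≤ |RHS|
Classification: Type 1 (Context-Sensitive)


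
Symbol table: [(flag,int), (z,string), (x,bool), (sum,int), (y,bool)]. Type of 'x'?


Lookup 'x' → type bool


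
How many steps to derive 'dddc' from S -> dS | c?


Derivation: S => dS => ddS => dddS => dddc
Steps: 4


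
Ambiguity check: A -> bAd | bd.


balanced b^n…d^n: each string has a unique parse
Unambiguous


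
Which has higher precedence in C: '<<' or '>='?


'<<' is shift (level 8); '>=' is relational (level 7)
Higher level binds tighter
'<<' has higher precedence than '>='


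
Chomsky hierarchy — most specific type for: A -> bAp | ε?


Single nonterminal LHS, but b^n p^n is not regular
Classification: Type 2 (Context-Free)


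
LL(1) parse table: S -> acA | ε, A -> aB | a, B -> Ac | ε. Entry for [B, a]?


For [B, a]: 'a' ∈ FIRST(Ac)
Entry: B -> Ac


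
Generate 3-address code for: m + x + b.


Break into single-operator statements:
t1 = m + x
t2 = t1 + b


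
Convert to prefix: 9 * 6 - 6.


left-to-right (same/higher precedence on left): tree is (- (* 9 6) 6)
Prefix: - * 9 6 6


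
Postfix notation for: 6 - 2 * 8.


* has higher precedence, evaluate 2*8 first
Postfix: 6 2 8 * -


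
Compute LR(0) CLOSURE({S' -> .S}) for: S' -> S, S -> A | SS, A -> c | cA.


Start: S' -> .S
For each item with dot before a nonterminal B, add B -> .γ for every B-production
Closure: [S' -> .S, S -> .A, S -> .SS, A -> .c, A -> .cA]


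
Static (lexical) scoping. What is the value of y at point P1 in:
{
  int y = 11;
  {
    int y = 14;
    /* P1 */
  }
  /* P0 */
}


y declared in the same block as P1
y = 14


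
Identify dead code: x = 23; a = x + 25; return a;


x is read by a's definition; a is returned
No dead code


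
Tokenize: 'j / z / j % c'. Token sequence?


Scan left to right, longest-match per lexeme
Tokens: ID(j), OP(/), ID(z), OP(/), ID(j), OP(%), ID(c)


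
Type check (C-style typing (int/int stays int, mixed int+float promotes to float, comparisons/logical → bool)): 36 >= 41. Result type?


Operand types: int >= int
Rule: comparison yields bool
Result type: bool


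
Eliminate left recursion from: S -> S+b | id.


Left-recursive alternatives: S+b; non-recursive: id
Introduce S': S -> idS', S' -> +bS' | ε


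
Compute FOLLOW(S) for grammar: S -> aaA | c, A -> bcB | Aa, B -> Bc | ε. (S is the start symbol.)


$ ∈ FOLLOW(S). For each A -> αBβ: add FIRST(β)\{ε} to FOLLOW(B); if β nullable, add FOLLOW(A).
FOLLOW(S) = {$}


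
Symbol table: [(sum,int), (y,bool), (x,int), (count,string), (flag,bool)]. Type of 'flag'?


Lookup 'flag' → type bool


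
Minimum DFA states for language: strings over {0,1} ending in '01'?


Track the longest suffix of input matching a prefix of '01': 3 classes (prefixes of length 0..2)
Minimal DFA: 3 states


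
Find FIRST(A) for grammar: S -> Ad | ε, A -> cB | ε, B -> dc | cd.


Per alternative of A: FIRST(cB) = {c}; FIRST(ε) = {ε}
FIRST(A) = {c, ε}


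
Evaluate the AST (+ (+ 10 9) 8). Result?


Evaluate inner: (+ 10 9) = 19
Evaluate root: (+ 19 8) = 27
Result: 27


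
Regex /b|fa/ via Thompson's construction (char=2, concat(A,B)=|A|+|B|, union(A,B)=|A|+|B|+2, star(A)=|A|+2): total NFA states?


Syntax tree has 3 char leaf(s), 1 union(s), 0 star(s)
chars contribute 3×2 = 6; each union adds +2; each star adds +2
Total: 6 + 2 + 0 = 8 states


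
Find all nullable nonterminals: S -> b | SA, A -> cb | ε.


A nonterminal is nullable iff some alternative derives ε (directly, or every symbol in it is nullable)
Nullable: {A}


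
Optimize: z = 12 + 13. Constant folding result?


12 + 13 = 25 at compile time
Optimized: z = 25


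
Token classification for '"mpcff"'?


Pattern: double-quoted sequence
Type: STRING_LITERAL


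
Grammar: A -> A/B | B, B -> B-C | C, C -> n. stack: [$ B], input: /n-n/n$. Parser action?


lookahead ∉ {-} so B won't extend; reduce A -> B
Action: reduce (A -> B)


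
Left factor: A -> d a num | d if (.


Common prefix: 'd'
Factored: A -> d A', A' -> a num | if (


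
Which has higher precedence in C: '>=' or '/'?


'/' is multiplicative (level 10); '>=' is relational (level 7)
Higher level binds tighter
'/' has higher precedence than '>='


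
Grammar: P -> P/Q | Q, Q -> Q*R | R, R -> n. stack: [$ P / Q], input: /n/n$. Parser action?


handle 'P/Q' on top; lookahead ∈ FOLLOW(P) = {/, $}
Action: reduce (P -> P/Q)


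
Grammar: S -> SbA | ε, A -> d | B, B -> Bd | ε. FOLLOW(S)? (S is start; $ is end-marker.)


$ ∈ FOLLOW(S). For each A -> αBβ: add FIRST(β)\{ε} to FOLLOW(B); if β nullable, add FOLLOW(A).
FOLLOW(S) = {$, b}


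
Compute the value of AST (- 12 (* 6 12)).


Evaluate inner: (* 6 12) = 72
Evaluate root: (- 12 72) = -60
Result: -60


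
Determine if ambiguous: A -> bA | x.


right-linear, alternatives start with distinct terminals 'b' vs 'x': unique leftmost derivation
Unambiguous


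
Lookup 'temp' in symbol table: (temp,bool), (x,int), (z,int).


Lookup 'temp' → type bool


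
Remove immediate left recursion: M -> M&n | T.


Left-recursive alternatives: M&n; non-recursive: T
Introduce M': M -> TM', M' -> &nM' | ε


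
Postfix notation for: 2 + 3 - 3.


Left to right (same or higher precedence on left)
Postfix: 2 3 + 3 -


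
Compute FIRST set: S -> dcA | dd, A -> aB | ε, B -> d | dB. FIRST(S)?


Per alternative of S: FIRST(dcA) = {d}; FIRST(dd) = {d}
FIRST(S) = {d}


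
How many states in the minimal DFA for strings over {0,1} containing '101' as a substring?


KMP-style automaton: 3 progress states + 1 absorbing accept = 4
Minimal DFA: 4 states


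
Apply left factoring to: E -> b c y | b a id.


Common prefix: 'b'
Factored: E -> b E', E' -> c y | a id


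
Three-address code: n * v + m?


Break into single-operator statements:
t1 = n * v
t2 = t1 + m


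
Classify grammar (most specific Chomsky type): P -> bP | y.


Right-linear: every RHS is a terminal or a terminal followed by one nonterminal
Classification: Type 3 (Regular)


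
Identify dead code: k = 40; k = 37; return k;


first assignment to k is overwritten before any read
Dead: 'k = 40'


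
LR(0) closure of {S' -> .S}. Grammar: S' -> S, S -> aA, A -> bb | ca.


Start: S' -> .S
For each item with dot before a nonterminal B, add B -> .γ for every B-production
Closure: [S' -> .S, S -> .aA]


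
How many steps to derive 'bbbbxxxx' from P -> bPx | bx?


Derivation: P => bPx => bbPxx => bbbPxxx => bbbbxxxx
Steps: 4


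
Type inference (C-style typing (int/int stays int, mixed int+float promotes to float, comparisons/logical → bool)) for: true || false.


Operand types: bool || bool
Rule: logical operators take bool operands and yield bool
Result type: bool


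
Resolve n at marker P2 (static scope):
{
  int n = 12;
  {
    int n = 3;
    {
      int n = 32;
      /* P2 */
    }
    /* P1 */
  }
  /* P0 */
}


n declared in the same block as P2
n = 32


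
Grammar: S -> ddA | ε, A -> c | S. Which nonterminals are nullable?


A nonterminal is nullable iff some alternative derives ε (directly, or every symbol in it is nullable)
Nullable: {A, S}


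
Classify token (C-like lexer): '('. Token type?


Pattern: delimiter/punctuation
Type: PUNCTUATION


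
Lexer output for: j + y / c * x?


Scan left to right, longest-match per lexeme
Tokens: ID(j), OP(+), ID(y), OP(/), ID(c), OP(*), ID(x)


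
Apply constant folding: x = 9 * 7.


9 * 7 = 63 at compile time
Optimized: x = 63


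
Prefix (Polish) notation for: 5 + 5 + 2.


left-to-right (same/higher precedence on left): tree is (+ (+ 5 5) 2)
Prefix: + + 5 5 2


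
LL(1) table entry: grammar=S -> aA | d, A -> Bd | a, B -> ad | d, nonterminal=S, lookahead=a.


For [S, a]: 'a' ∈ FIRST(aA)
Entry: S -> aA


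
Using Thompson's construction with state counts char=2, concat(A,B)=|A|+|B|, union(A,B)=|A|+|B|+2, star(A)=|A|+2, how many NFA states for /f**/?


Syntax tree has 1 char leaf(s), 0 union(s), 2 star(s)
chars contribute 1×2 = 2; each union adds +2; each star adds +2
Total: 2 + 0 + 4 = 6 states


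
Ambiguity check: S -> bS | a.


right-linear, alternatives start with distinct terminals 'b' vs 'a': unique leftmost derivation
Unambiguous


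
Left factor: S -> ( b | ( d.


Common prefix: '('
Factored: S -> ( S', S' -> b | d


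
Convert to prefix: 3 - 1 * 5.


'*' binds tighter: tree is (- 3 (* 1 5))
Prefix: - 3 * 1 5


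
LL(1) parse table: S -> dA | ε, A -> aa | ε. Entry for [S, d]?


For [S, d]: 'd' ∈ FIRST(dA)
Entry: S -> dA


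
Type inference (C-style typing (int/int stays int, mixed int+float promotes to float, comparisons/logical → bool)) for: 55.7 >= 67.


Operand types: float >= int
Rule: comparison yields bool
Result type: bool


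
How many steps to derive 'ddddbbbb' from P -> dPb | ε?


Derivation: P => dPb => ddPbb => dddPbbb => ddddPbbbb => ddddbbbb
Steps: 5


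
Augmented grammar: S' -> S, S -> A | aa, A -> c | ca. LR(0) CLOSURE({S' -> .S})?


Start: S' -> .S
For each item with dot before a nonterminal B, add B -> .γ for every B-production
Closure: [S' -> .S, S -> .A, S -> .aa, A -> .c, A -> .ca]


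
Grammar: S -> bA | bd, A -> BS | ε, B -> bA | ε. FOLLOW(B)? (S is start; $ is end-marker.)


$ ∈ FOLLOW(S). For each A -> αBβ: add FIRST(β)\{ε} to FOLLOW(B); if β nullable, add FOLLOW(A).
FOLLOW(B) = {b}


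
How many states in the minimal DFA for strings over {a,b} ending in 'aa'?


Track the longest suffix of input matching a prefix of 'aa': 3 classes (prefixes of length 0..2)
Minimal DFA: 3 states


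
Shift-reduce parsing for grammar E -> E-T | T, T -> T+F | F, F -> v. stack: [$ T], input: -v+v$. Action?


lookahead ∉ {+} so T won't extend; reduce E -> T
Action: reduce (E -> T)


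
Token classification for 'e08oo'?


Pattern: letter/underscore followed by alphanumerics, not a keyword
Type: IDENTIFIER


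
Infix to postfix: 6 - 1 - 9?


Left to right (same or higher precedence on left)
Postfix: 6 1 - 9 -


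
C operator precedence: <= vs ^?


'<=' is relational (level 7); '^' is bitwise XOR (level 4)
Higher level binds tighter
'<=' has higher precedence than '^'


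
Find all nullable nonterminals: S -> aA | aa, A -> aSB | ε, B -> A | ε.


A nonterminal is nullable iff some alternative derives ε (directly, or every symbol in it is nullable)
Nullable: {A, B}


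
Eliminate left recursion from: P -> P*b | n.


Left-recursive alternatives: P*b; non-recursive: n
Introduce P': P -> nP', P' -> *bP' | ε


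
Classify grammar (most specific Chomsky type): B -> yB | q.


Right-linear: every RHS is a terminal or a terminal followed by one nonterminal
Classification: Type 3 (Regular)


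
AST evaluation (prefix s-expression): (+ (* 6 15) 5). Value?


Evaluate inner: (* 6 15) = 90
Evaluate root: (+ 90 5) = 95
Result: 95


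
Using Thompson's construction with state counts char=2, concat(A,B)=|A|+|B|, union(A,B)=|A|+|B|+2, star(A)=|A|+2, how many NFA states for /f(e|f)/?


Syntax tree has 3 char leaf(s), 1 union(s), 0 star(s)
chars contribute 3×2 = 6; each union adds +2; each star adds +2
Total: 6 + 2 + 0 = 8 states


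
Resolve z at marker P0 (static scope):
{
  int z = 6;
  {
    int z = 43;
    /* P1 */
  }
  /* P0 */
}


z declared in the same block as P0
z = 6


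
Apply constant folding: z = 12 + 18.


12 + 18 = 30 at compile time
Optimized: z = 30


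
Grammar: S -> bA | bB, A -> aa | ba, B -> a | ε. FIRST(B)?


Per alternative of B: FIRST(a) = {a}; FIRST(ε) = {ε}
FIRST(B) = {a, ε}


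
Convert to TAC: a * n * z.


Break into single-operator statements:
t1 = a * n
t2 = t1 * z


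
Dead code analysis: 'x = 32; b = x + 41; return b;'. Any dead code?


x is read by b's definition; b is returned
No dead code


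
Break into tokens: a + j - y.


Scan left to right, longest-match per lexeme
Tokens: ID(a), OP(+), ID(j), OP(-), ID(y)


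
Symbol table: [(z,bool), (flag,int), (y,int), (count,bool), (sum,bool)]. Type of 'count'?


Lookup 'count' → type bool


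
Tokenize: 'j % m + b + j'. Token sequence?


Scan left to right, longest-match per lexeme
Tokens: ID(j), OP(%), ID(m), OP(+), ID(b), OP(+), ID(j)


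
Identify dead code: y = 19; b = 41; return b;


y is assigned but never read
Dead: 'y = 19'


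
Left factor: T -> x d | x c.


Common prefix: 'x'
Factored: T -> x T', T' -> d | c


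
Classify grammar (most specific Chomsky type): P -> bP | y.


Right-linear: every RHS is a terminal or a terminal followed by one nonterminal
Classification: Type 3 (Regular)


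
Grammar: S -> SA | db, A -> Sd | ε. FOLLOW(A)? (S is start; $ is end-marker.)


$ ∈ FOLLOW(S). For each A -> αBβ: add FIRST(β)\{ε} to FOLLOW(B); if β nullable, add FOLLOW(A).
FOLLOW(A) = {$, d}


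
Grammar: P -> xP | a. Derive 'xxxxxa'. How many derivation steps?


Derivation: P => xP => xxP => xxxP => xxxxP => xxxxxP => xxxxxa
Steps: 6


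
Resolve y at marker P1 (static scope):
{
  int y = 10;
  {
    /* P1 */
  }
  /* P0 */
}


P1's block does not declare y; resolves to the enclosing declaration at depth 0
y = 10


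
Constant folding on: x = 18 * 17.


18 * 17 = 306 at compile time
Optimized: x = 306


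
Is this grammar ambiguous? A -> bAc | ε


balanced b^n…c^n: each string has a unique parse
Unambiguous


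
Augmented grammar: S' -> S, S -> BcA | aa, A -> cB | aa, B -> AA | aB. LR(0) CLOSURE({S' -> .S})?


Start: S' -> .S
For each item with dot before a nonterminal B, add B -> .γ for every B-production
Closure: [S' -> .S, S -> .BcA, S -> .aa, B -> .AA, B -> .aB, A -> .cB, A -> .aa]


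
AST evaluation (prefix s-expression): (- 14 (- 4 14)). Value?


Evaluate inner: (- 4 14) = -10
Evaluate root: (- 14 -10) = 24
Result: 24


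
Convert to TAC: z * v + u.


Break into single-operator statements:
t1 = z * v
t2 = t1 + u


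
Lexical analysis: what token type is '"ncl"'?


Pattern: double-quoted sequence
Type: STRING_LITERAL


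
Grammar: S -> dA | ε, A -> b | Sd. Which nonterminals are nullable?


A nonterminal is nullable iff some alternative derives ε (directly, or every symbol in it is nullable)
Nullable: {S}


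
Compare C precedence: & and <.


'<' is relational (level 7); '&' is bitwise AND (level 5)
Higher level binds tighter
'<' has higher precedence than '&'


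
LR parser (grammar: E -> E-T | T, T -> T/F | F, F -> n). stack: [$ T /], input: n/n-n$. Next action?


no handle; shift 'n'
Action: shift


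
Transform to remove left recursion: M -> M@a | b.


Left-recursive alternatives: M@a; non-recursive: b
Introduce M': M -> bM', M' -> @aM' | ε


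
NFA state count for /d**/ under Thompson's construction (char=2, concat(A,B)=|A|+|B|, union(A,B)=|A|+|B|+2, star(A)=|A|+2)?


Syntax tree has 1 char leaf(s), 0 union(s), 2 star(s)
chars contribute 1×2 = 2; each union adds +2; each star adds +2
Total: 2 + 0 + 4 = 6 states


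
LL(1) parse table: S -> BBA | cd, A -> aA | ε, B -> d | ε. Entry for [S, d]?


For [S, d]: 'd' ∈ FIRST(BBA)
Entry: S -> BBA


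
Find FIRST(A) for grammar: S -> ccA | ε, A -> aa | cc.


Per alternative of A: FIRST(aa) = {a}; FIRST(cc) = {c}
FIRST(A) = {a, c}


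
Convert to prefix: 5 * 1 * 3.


left-to-right (same/higher precedence on left): tree is (* (* 5 1) 3)
Prefix: * * 5 1 3


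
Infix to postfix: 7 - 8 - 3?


Left to right (same or higher precedence on left)
Postfix: 7 8 - 3 -


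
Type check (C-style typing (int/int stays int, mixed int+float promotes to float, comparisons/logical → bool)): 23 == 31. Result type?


Operand types: int == int
Rule: comparison yields bool
Result type: bool


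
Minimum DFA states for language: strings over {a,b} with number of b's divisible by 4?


Track (count of b) mod 4: states 0..3, accept at 0
Minimal DFA: 4 states


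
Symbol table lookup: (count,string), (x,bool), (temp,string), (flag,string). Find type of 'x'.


Lookup 'x' → type bool


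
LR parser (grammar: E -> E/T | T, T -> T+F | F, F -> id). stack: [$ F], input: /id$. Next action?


'F' (not preceded by T+) is the handle for T -> F
Action: reduce (T -> F)


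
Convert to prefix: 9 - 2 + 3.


left-to-right (same/higher precedence on left): tree is (+ (- 9 2) 3)
Prefix: + - 9 2 3


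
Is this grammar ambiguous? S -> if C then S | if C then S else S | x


dangling else: 'if C then if C then x else x' parses two ways
Ambiguous


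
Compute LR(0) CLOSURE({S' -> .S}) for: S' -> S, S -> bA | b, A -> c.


Start: S' -> .S
For each item with dot before a nonterminal B, add B -> .γ for every B-production
Closure: [S' -> .S, S -> .bA, S -> .b]


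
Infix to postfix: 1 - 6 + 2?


Left to right (same or higher precedence on left)
Postfix: 1 6 - 2 +


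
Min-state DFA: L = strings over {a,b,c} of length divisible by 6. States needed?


Track length mod 6: states 0..5, accept at 0
Minimal DFA: 6 states


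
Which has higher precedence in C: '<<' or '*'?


'*' is multiplicative (level 10); '<<' is shift (level 8)
Higher level binds tighter
'*' has higher precedence than '<<'


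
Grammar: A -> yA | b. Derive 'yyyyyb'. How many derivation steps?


Derivation: A => yA => yyA => yyyA => yyyyA => yyyyyA => yyyyyb
Steps: 6


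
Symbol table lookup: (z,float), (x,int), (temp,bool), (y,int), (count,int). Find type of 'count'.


Lookup 'count' → type int


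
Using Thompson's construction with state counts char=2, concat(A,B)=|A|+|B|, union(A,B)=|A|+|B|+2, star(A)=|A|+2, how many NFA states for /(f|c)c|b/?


Syntax tree has 4 char leaf(s), 2 union(s), 0 star(s)
chars contribute 4×2 = 8; each union adds +2; each star adds +2
Total: 8 + 4 + 0 = 12 states


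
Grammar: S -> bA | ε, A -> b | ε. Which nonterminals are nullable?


A nonterminal is nullable iff some alternative derives ε (directly, or every symbol in it is nullable)
Nullable: {A, S}


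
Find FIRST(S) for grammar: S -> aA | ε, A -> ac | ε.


Per alternative of S: FIRST(aA) = {a}; FIRST(ε) = {ε}
FIRST(S) = {a, ε}


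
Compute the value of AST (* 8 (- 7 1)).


Evaluate inner: (- 7 1) = 6
Evaluate root: (* 8 6) = 48
Result: 48


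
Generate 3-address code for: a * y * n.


Break into single-operator statements:
t1 = a * y
t2 = t1 * n


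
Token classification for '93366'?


Pattern: digits only
Type: INTEGER_LITERAL


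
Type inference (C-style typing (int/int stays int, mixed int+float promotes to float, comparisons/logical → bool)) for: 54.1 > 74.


Operand types: float > int
Rule: comparison yields bool
Result type: bool


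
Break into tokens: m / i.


Scan left to right, longest-match per lexeme
Tokens: ID(m), OP(/), ID(i)


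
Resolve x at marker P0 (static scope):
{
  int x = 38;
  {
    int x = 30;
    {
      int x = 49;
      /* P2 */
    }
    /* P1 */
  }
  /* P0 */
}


x declared in the same block as P0
x = 38


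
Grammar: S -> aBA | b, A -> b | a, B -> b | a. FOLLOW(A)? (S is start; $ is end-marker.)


$ ∈ FOLLOW(S). For each A -> αBβ: add FIRST(β)\{ε} to FOLLOW(B); if β nullable, add FOLLOW(A).
FOLLOW(A) = {$}


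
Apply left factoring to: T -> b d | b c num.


Common prefix: 'b'
Factored: T -> b T', T' -> d | c num


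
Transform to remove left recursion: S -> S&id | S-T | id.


Left-recursive alternatives: S&id, S-T; non-recursive: id
Introduce S': S -> idS', S' -> &idS' | -TS' | ε


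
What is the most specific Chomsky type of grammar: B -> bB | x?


Right-linear: every RHS is a terminal or a terminal followed by one nonterminal
Classification: Type 3 (Regular)


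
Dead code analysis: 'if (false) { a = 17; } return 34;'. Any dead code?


condition is constant false, so the whole block is unreachable
Dead: 'if (false) { a = 17; }'


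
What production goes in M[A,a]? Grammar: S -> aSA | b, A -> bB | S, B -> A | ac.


For [A, a]: 'a' ∈ FIRST(S)
Entry: A -> S


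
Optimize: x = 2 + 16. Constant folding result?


2 + 16 = 18 at compile time
Optimized: x = 18


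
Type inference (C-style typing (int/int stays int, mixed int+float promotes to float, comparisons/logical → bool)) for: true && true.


Operand types: bool && bool
Rule: logical operators take bool operands and yield bool
Result type: bool


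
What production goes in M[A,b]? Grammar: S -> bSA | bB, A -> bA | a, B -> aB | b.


For [A, b]: 'b' ∈ FIRST(bA)
Entry: A -> bA


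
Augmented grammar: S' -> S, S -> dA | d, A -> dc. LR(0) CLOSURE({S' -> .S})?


Start: S' -> .S
For each item with dot before a nonterminal B, add B -> .γ for every B-production
Closure: [S' -> .S, S -> .dA, S -> .d]


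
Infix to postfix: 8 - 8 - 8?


Left to right (same or higher precedence on left)
Postfix: 8 8 - 8 -


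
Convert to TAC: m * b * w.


Break into single-operator statements:
t1 = m * b
t2 = t1 * w


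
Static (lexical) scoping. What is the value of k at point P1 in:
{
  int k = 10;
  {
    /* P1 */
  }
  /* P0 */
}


P1's block does not declare k; resolves to the enclosing declaration at depth 0
k = 10


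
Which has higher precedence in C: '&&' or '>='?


'>=' is relational (level 7); '&&' is logical AND (level 2)
Higher level binds tighter
'>=' has higher precedence than '&&'


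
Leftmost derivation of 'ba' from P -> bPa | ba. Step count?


Derivation: P => ba
Steps: 1


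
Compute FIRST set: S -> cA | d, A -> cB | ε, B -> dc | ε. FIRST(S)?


Per alternative of S: FIRST(cA) = {c}; FIRST(d) = {d}
FIRST(S) = {c, d}


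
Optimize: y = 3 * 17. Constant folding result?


3 * 17 = 51 at compile time
Optimized: y = 51


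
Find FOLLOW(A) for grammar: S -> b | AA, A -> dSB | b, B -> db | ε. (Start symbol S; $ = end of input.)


$ ∈ FOLLOW(S). For each A -> αBβ: add FIRST(β)\{ε} to FOLLOW(B); if β nullable, add FOLLOW(A).
FOLLOW(A) = {$, b, d}


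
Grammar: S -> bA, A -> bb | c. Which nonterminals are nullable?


A nonterminal is nullable iff some alternative derives ε (directly, or every symbol in it is nullable)
Nullable: {}


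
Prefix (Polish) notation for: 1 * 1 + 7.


left-to-right (same/higher precedence on left): tree is (+ (* 1 1) 7)
Prefix: + * 1 1 7


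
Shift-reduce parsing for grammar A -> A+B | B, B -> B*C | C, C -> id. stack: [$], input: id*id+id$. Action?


no handle on stack; shift 'id'
Action: shift


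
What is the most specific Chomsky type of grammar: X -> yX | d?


Right-linear: every RHS is a terminal or a terminal followed by one nonterminal
Classification: Type 3 (Regular)


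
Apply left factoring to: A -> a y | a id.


Common prefix: 'a'
Factored: A -> a A', A' -> y | id


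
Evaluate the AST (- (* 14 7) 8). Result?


Evaluate inner: (* 14 7) = 98
Evaluate root: (- 98 8) = 90
Result: 90


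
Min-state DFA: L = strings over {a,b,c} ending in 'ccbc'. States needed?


Track the longest suffix of input matching a prefix of 'ccbc': 5 classes (prefixes of length 0..4)
Minimal DFA: 5 states


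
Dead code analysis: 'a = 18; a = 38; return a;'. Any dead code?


first assignment to a is overwritten before any read
Dead: 'a = 18'


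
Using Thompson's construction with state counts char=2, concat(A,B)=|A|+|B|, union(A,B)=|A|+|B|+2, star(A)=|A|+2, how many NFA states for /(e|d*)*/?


Syntax tree has 2 char leaf(s), 1 union(s), 2 star(s)
chars contribute 2×2 = 4; each union adds +2; each star adds +2
Total: 4 + 2 + 4 = 10 states


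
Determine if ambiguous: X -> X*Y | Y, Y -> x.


precedence layered via separate nonterminal Y: deterministic
Unambiguous


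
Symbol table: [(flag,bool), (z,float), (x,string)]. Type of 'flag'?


Lookup 'flag' → type bool


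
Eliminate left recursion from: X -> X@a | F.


Left-recursive alternatives: X@a; non-recursive: F
Introduce X': X -> FX', X' -> @aX' | ε


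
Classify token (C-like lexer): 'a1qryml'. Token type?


Pattern: letter/underscore followed by alphanumerics, not a keyword
Type: IDENTIFIER


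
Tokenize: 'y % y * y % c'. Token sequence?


Scan left to right, longest-match per lexeme
Tokens: ID(y), OP(%), ID(y), OP(*), ID(y), OP(%), ID(c)


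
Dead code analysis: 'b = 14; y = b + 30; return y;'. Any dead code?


b is read by y's definition; y is returned
No dead code


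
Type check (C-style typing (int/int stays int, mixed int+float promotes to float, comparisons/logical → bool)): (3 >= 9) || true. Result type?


Operand types: bool || bool
Rule: logical operators take bool operands and yield bool
Result type: bool


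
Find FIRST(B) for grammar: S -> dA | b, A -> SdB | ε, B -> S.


Per alternative of B: FIRST(S) = {b, d}
FIRST(B) = {b, d}


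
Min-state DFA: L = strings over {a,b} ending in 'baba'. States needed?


Track the longest suffix of input matching a prefix of 'baba': 5 classes (prefixes of length 0..4)
Minimal DFA: 5 states


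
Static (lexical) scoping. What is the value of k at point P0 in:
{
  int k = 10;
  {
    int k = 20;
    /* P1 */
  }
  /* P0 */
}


k declared in the same block as P0
k = 10


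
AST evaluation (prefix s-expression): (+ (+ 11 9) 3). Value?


Evaluate inner: (+ 11 9) = 20
Evaluate root: (+ 20 3) = 23
Result: 23


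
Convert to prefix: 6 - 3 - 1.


left-to-right (same/higher precedence on left): tree is (- (- 6 3) 1)
Prefix: - - 6 3 1


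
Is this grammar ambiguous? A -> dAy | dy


balanced d^n…y^n: each string has a unique parse
Unambiguous


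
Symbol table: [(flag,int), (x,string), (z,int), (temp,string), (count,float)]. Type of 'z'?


Lookup 'z' → type int


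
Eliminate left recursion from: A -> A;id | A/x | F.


Left-recursive alternatives: A;id, A/x; non-recursive: F
Introduce A': A -> FA', A' -> ;idA' | /xA' | ε


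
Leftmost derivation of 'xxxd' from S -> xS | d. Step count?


Derivation: S => xS => xxS => xxxS => xxxd
Steps: 4


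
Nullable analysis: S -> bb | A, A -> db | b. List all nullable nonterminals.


A nonterminal is nullable iff some alternative derives ε (directly, or every symbol in it is nullable)
Nullable: {}


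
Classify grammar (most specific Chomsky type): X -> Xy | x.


Left-linear: every RHS is a terminal or one nonterminal followed by a terminal
Classification: Type 3 (Regular)


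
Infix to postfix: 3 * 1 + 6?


Left to right (same or higher precedence on left)
Postfix: 3 1 * 6 +


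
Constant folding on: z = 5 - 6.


5 - 6 = -1 at compile time
Optimized: z = -1


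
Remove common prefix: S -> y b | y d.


Common prefix: 'y'
Factored: S -> y S', S' -> b | d


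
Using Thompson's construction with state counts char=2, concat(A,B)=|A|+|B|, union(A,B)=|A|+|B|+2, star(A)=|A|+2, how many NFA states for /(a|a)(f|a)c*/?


Syntax tree has 5 char leaf(s), 2 union(s), 1 star(s)
chars contribute 5×2 = 10; each union adds +2; each star adds +2
Total: 10 + 4 + 2 = 16 states


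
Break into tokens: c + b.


Scan left to right, longest-match per lexeme
Tokens: ID(c), OP(+), ID(b)


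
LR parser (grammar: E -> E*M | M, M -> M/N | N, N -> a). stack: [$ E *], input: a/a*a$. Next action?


no handle ('E*' is not any RHS); shift 'a'
Action: shift


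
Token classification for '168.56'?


Pattern: digits with a decimal point
Type: FLOAT_LITERAL


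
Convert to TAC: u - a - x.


Break into single-operator statements:
t1 = u - a
t2 = t1 - x


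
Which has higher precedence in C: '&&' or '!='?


'!=' is equality (level 6); '&&' is logical AND (level 2)
Higher level binds tighter
'!=' has higher precedence than '&&'


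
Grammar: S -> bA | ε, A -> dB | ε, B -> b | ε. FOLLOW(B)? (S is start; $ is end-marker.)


$ ∈ FOLLOW(S). For each A -> αBβ: add FIRST(β)\{ε} to FOLLOW(B); if β nullable, add FOLLOW(A).
FOLLOW(B) = {$}


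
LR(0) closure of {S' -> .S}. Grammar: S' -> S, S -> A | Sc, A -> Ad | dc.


Start: S' -> .S
For each item with dot before a nonterminal B, add B -> .γ for every B-production
Closure: [S' -> .S, S -> .A, S -> .Sc, A -> .Ad, A -> .dc]


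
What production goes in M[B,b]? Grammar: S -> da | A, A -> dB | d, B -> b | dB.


For [B, b]: 'b' ∈ FIRST(b)
Entry: B -> b


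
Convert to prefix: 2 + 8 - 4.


left-to-right (same/higher precedence on left): tree is (- (+ 2 8) 4)
Prefix: - + 2 8 4


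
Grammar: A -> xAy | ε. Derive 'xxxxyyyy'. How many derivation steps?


Derivation: A => xAy => xxAyy => xxxAyyy => xxxxAyyyy => xxxxyyyy
Steps: 5


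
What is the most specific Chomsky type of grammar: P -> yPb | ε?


Single nonterminal LHS, but y^n b^n is not regular
Classification: Type 2 (Context-Free)


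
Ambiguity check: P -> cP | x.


right-linear, alternatives start with distinct terminals 'c' vs 'x': unique leftmost derivation
Unambiguous


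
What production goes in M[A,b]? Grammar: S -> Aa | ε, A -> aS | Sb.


For [A, b]: 'b' ∈ FIRST(Sb)
Entry: A -> Sb


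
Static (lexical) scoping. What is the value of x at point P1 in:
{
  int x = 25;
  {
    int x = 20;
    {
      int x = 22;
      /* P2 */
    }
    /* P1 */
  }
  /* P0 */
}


x declared in the same block as P1
x = 20
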